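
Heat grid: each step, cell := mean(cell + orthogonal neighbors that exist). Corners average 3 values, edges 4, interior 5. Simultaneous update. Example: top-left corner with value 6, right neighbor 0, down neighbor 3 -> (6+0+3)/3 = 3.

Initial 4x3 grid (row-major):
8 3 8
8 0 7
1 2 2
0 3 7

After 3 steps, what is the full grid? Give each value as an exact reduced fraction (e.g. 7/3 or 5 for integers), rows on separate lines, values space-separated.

Answer: 2119/432 68947/14400 359/72
883/225 12739/3000 3409/800
11113/3600 18593/6000 9167/2400
1319/540 10663/3600 2377/720

Derivation:
After step 1:
  19/3 19/4 6
  17/4 4 17/4
  11/4 8/5 9/2
  4/3 3 4
After step 2:
  46/9 253/48 5
  13/3 377/100 75/16
  149/60 317/100 287/80
  85/36 149/60 23/6
After step 3:
  2119/432 68947/14400 359/72
  883/225 12739/3000 3409/800
  11113/3600 18593/6000 9167/2400
  1319/540 10663/3600 2377/720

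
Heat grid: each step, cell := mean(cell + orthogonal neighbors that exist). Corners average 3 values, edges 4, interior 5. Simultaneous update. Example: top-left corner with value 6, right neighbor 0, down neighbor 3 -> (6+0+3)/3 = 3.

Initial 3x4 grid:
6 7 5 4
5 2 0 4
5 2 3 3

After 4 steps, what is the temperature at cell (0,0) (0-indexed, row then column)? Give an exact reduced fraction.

Answer: 3847/864

Derivation:
Step 1: cell (0,0) = 6
Step 2: cell (0,0) = 31/6
Step 3: cell (0,0) = 1697/360
Step 4: cell (0,0) = 3847/864
Full grid after step 4:
  3847/864 9971/2400 16417/4320 91973/25920
  39599/9600 45779/12000 243739/72000 113353/34560
  3281/864 1543/450 3373/1080 77393/25920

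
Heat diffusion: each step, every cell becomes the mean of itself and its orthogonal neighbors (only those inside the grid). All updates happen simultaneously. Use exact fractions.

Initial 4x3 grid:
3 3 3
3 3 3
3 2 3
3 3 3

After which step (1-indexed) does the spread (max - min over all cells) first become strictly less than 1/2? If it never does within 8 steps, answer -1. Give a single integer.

Answer: 1

Derivation:
Step 1: max=3, min=11/4, spread=1/4
  -> spread < 1/2 first at step 1
Step 2: max=3, min=277/100, spread=23/100
Step 3: max=1187/400, min=13589/4800, spread=131/960
Step 4: max=21209/7200, min=123049/43200, spread=841/8640
Step 5: max=4226627/1440000, min=49297949/17280000, spread=56863/691200
Step 6: max=37890457/12960000, min=445025659/155520000, spread=386393/6220800
Step 7: max=15131641187/5184000000, min=178230276869/62208000000, spread=26795339/497664000
Step 8: max=906033850333/311040000000, min=10713624285871/3732480000000, spread=254051069/5971968000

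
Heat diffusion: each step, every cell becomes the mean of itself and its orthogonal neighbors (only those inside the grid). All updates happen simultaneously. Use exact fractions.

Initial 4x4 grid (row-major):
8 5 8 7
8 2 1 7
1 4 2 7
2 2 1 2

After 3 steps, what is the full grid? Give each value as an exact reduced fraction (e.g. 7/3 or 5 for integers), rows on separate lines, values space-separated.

After step 1:
  7 23/4 21/4 22/3
  19/4 4 4 11/2
  15/4 11/5 3 9/2
  5/3 9/4 7/4 10/3
After step 2:
  35/6 11/2 67/12 217/36
  39/8 207/50 87/20 16/3
  371/120 76/25 309/100 49/12
  23/9 59/30 31/12 115/36
After step 3:
  389/72 6317/1200 3863/720 305/54
  897/200 4381/1000 6749/1500 3563/720
  6103/1800 9197/3000 1286/375 14131/3600
  2741/1080 9131/3600 9751/3600 355/108

Answer: 389/72 6317/1200 3863/720 305/54
897/200 4381/1000 6749/1500 3563/720
6103/1800 9197/3000 1286/375 14131/3600
2741/1080 9131/3600 9751/3600 355/108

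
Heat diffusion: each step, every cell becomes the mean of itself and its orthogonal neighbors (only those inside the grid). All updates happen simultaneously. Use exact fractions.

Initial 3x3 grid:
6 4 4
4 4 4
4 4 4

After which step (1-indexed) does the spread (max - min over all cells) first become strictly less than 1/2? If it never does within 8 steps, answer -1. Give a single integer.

Answer: 3

Derivation:
Step 1: max=14/3, min=4, spread=2/3
Step 2: max=41/9, min=4, spread=5/9
Step 3: max=473/108, min=4, spread=41/108
  -> spread < 1/2 first at step 3
Step 4: max=28051/6480, min=731/180, spread=347/1296
Step 5: max=1662137/388800, min=7357/1800, spread=2921/15552
Step 6: max=99140539/23328000, min=889483/216000, spread=24611/186624
Step 7: max=5917442033/1399680000, min=20096741/4860000, spread=207329/2239488
Step 8: max=353953152451/83980800000, min=1075601599/259200000, spread=1746635/26873856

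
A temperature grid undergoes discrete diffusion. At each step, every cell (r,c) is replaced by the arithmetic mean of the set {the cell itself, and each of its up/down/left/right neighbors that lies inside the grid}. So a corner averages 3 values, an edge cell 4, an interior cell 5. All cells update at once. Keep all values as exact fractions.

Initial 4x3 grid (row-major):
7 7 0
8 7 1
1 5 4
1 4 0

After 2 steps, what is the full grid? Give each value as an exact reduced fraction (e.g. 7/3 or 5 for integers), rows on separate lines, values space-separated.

After step 1:
  22/3 21/4 8/3
  23/4 28/5 3
  15/4 21/5 5/2
  2 5/2 8/3
After step 2:
  55/9 417/80 131/36
  673/120 119/25 413/120
  157/40 371/100 371/120
  11/4 341/120 23/9

Answer: 55/9 417/80 131/36
673/120 119/25 413/120
157/40 371/100 371/120
11/4 341/120 23/9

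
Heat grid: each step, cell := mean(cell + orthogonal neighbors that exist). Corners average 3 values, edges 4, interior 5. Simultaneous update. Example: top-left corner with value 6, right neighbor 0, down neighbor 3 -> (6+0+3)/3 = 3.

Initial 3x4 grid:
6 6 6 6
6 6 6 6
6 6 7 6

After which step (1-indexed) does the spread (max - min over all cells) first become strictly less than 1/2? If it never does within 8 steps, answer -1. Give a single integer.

Answer: 1

Derivation:
Step 1: max=19/3, min=6, spread=1/3
  -> spread < 1/2 first at step 1
Step 2: max=751/120, min=6, spread=31/120
Step 3: max=6691/1080, min=6, spread=211/1080
Step 4: max=664897/108000, min=10847/1800, spread=14077/108000
Step 5: max=5972407/972000, min=651683/108000, spread=5363/48600
Step 6: max=178700809/29160000, min=362869/60000, spread=93859/1166400
Step 7: max=10707874481/1749600000, min=588536467/97200000, spread=4568723/69984000
Step 8: max=641636435629/104976000000, min=17677618889/2916000000, spread=8387449/167961600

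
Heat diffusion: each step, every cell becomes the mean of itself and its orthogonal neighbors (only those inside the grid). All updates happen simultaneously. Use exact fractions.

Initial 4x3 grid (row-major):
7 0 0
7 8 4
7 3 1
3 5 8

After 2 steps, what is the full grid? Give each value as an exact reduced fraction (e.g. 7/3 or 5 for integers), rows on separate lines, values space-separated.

Answer: 47/9 283/80 25/9
1279/240 469/100 779/240
441/80 459/100 1003/240
59/12 1153/240 161/36

Derivation:
After step 1:
  14/3 15/4 4/3
  29/4 22/5 13/4
  5 24/5 4
  5 19/4 14/3
After step 2:
  47/9 283/80 25/9
  1279/240 469/100 779/240
  441/80 459/100 1003/240
  59/12 1153/240 161/36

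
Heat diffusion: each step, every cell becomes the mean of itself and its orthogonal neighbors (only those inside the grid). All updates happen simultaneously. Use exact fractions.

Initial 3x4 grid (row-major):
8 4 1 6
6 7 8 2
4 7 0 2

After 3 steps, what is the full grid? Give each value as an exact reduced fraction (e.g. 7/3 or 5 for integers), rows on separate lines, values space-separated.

After step 1:
  6 5 19/4 3
  25/4 32/5 18/5 9/2
  17/3 9/2 17/4 4/3
After step 2:
  23/4 443/80 327/80 49/12
  1459/240 103/20 47/10 373/120
  197/36 1249/240 821/240 121/36
After step 3:
  521/90 821/160 2209/480 2707/720
  3233/576 6401/1200 307/75 5491/1440
  754/135 6929/1440 6007/1440 7121/2160

Answer: 521/90 821/160 2209/480 2707/720
3233/576 6401/1200 307/75 5491/1440
754/135 6929/1440 6007/1440 7121/2160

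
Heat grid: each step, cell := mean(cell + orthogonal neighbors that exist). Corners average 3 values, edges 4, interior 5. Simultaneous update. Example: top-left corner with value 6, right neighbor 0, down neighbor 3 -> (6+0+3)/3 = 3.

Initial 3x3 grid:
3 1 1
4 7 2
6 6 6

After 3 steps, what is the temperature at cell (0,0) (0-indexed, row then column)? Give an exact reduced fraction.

Step 1: cell (0,0) = 8/3
Step 2: cell (0,0) = 32/9
Step 3: cell (0,0) = 95/27
Full grid after step 3:
  95/27 203/60 325/108
  1067/240 1601/400 157/40
  2137/432 1601/320 1949/432

Answer: 95/27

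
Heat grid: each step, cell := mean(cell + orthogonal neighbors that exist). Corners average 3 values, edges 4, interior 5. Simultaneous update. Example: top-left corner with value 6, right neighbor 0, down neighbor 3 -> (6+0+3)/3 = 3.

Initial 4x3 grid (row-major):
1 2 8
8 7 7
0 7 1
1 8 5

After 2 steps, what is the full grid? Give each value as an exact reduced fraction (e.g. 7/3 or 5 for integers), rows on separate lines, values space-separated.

After step 1:
  11/3 9/2 17/3
  4 31/5 23/4
  4 23/5 5
  3 21/4 14/3
After step 2:
  73/18 601/120 191/36
  67/15 501/100 1357/240
  39/10 501/100 1201/240
  49/12 1051/240 179/36

Answer: 73/18 601/120 191/36
67/15 501/100 1357/240
39/10 501/100 1201/240
49/12 1051/240 179/36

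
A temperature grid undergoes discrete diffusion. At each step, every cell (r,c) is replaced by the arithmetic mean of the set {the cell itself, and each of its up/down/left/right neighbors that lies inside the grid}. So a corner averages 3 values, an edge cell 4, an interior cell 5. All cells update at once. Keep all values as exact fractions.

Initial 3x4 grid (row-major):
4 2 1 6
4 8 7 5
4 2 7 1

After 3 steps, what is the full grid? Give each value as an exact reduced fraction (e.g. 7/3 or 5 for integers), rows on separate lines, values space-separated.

Answer: 8651/2160 30827/7200 10289/2400 1591/360
3929/900 26191/6000 1751/375 64819/14400
4663/1080 8363/1800 16471/3600 10061/2160

Derivation:
After step 1:
  10/3 15/4 4 4
  5 23/5 28/5 19/4
  10/3 21/4 17/4 13/3
After step 2:
  145/36 941/240 347/80 17/4
  61/15 121/25 116/25 1121/240
  163/36 523/120 583/120 40/9
After step 3:
  8651/2160 30827/7200 10289/2400 1591/360
  3929/900 26191/6000 1751/375 64819/14400
  4663/1080 8363/1800 16471/3600 10061/2160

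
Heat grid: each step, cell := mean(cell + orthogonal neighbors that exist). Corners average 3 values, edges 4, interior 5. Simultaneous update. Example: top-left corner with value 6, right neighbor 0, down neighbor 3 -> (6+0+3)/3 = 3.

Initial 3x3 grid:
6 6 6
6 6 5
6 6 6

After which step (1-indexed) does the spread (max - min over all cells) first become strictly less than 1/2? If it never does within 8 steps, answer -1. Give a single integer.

Step 1: max=6, min=17/3, spread=1/3
  -> spread < 1/2 first at step 1
Step 2: max=6, min=1373/240, spread=67/240
Step 3: max=1193/200, min=12523/2160, spread=1807/10800
Step 4: max=32039/5400, min=5026037/864000, spread=33401/288000
Step 5: max=3196609/540000, min=45426067/7776000, spread=3025513/38880000
Step 6: max=170044051/28800000, min=18197473133/3110400000, spread=53531/995328
Step 7: max=45864883949/7776000000, min=1093711074151/186624000000, spread=450953/11943936
Step 8: max=5497711389481/933120000000, min=65675736439397/11197440000000, spread=3799043/143327232

Answer: 1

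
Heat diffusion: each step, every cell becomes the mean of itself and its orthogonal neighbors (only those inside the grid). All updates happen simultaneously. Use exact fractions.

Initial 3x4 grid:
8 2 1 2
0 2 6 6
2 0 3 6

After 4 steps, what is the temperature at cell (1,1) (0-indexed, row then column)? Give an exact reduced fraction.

Answer: 3509/1250

Derivation:
Step 1: cell (1,1) = 2
Step 2: cell (1,1) = 68/25
Step 3: cell (1,1) = 2653/1000
Step 4: cell (1,1) = 3509/1250
Full grid after step 4:
  88843/32400 314101/108000 119177/36000 38911/10800
  59623/24000 3509/1250 24929/7500 270739/72000
  38059/16200 143113/54000 5023/1500 20543/5400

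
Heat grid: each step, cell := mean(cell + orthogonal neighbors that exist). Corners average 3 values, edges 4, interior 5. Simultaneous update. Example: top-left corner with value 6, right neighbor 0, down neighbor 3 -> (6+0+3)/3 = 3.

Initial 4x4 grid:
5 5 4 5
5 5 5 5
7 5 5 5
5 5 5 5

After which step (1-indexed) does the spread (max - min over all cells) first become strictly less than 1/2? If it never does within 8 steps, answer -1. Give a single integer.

Step 1: max=17/3, min=14/3, spread=1
Step 2: max=331/60, min=569/120, spread=31/40
Step 3: max=2911/540, min=5189/1080, spread=211/360
Step 4: max=86041/16200, min=156959/32400, spread=5041/10800
  -> spread < 1/2 first at step 4
Step 5: max=2564377/486000, min=4738421/972000, spread=130111/324000
Step 6: max=38174537/7290000, min=28586161/5832000, spread=3255781/9720000
Step 7: max=2278357021/437400000, min=4309632989/874800000, spread=82360351/291600000
Step 8: max=17005736839/3280500000, min=129822161249/26244000000, spread=2074577821/8748000000

Answer: 4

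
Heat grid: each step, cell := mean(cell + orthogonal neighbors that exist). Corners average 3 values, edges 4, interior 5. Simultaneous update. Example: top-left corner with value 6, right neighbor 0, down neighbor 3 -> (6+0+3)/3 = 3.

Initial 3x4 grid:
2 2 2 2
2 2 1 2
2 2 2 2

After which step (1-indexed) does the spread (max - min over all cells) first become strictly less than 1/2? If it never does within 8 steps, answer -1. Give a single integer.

Step 1: max=2, min=7/4, spread=1/4
  -> spread < 1/2 first at step 1
Step 2: max=2, min=177/100, spread=23/100
Step 3: max=787/400, min=8789/4800, spread=131/960
Step 4: max=14009/7200, min=79849/43200, spread=841/8640
Step 5: max=2786627/1440000, min=32017949/17280000, spread=56863/691200
Step 6: max=24930457/12960000, min=289505659/155520000, spread=386393/6220800
Step 7: max=9947641187/5184000000, min=116022276869/62208000000, spread=26795339/497664000
Step 8: max=594993850333/311040000000, min=6981144285871/3732480000000, spread=254051069/5971968000

Answer: 1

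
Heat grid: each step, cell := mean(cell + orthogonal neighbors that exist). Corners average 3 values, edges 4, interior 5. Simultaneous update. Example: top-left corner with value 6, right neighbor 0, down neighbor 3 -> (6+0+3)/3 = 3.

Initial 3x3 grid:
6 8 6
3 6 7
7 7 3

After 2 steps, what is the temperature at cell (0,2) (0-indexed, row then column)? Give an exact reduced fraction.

Step 1: cell (0,2) = 7
Step 2: cell (0,2) = 19/3
Full grid after step 2:
  53/9 761/120 19/3
  691/120 589/100 731/120
  203/36 1397/240 203/36

Answer: 19/3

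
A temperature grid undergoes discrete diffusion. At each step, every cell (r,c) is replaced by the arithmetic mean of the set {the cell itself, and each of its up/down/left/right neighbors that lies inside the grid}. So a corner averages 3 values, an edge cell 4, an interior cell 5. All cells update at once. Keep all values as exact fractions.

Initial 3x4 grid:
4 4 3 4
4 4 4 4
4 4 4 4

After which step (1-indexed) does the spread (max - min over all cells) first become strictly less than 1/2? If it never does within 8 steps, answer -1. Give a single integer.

Answer: 1

Derivation:
Step 1: max=4, min=11/3, spread=1/3
  -> spread < 1/2 first at step 1
Step 2: max=4, min=449/120, spread=31/120
Step 3: max=4, min=4109/1080, spread=211/1080
Step 4: max=7153/1800, min=415103/108000, spread=14077/108000
Step 5: max=428317/108000, min=3747593/972000, spread=5363/48600
Step 6: max=237131/60000, min=112899191/29160000, spread=93859/1166400
Step 7: max=383463533/97200000, min=6788125519/1749600000, spread=4568723/69984000
Step 8: max=11482381111/2916000000, min=408123564371/104976000000, spread=8387449/167961600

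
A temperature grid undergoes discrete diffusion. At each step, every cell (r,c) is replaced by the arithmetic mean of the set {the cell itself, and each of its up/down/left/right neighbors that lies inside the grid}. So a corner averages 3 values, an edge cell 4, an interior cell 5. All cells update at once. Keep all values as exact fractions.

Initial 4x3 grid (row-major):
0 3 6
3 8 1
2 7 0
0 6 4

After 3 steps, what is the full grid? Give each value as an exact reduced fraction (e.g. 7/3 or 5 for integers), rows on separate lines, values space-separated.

Answer: 131/40 10433/2880 1961/540
1651/480 4363/1200 5443/1440
4931/1440 1493/400 5281/1440
3743/1080 691/192 491/135

Derivation:
After step 1:
  2 17/4 10/3
  13/4 22/5 15/4
  3 23/5 3
  8/3 17/4 10/3
After step 2:
  19/6 839/240 34/9
  253/80 81/20 869/240
  811/240 77/20 881/240
  119/36 297/80 127/36
After step 3:
  131/40 10433/2880 1961/540
  1651/480 4363/1200 5443/1440
  4931/1440 1493/400 5281/1440
  3743/1080 691/192 491/135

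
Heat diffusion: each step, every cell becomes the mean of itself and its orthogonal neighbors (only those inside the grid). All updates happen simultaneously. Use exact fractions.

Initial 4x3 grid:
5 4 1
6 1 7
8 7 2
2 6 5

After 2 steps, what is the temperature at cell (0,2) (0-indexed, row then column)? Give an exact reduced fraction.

Step 1: cell (0,2) = 4
Step 2: cell (0,2) = 19/6
Full grid after step 2:
  17/4 67/16 19/6
  83/16 203/50 17/4
  1253/240 129/25 257/60
  193/36 73/15 175/36

Answer: 19/6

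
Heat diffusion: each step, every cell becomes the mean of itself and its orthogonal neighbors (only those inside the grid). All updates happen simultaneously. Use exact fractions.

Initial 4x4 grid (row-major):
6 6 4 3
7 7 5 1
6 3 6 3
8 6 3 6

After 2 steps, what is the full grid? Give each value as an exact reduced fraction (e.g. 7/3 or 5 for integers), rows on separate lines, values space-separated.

Answer: 223/36 1331/240 1051/240 61/18
733/120 561/100 217/50 107/30
743/120 131/25 469/100 15/4
53/9 1351/240 73/16 53/12

Derivation:
After step 1:
  19/3 23/4 9/2 8/3
  13/2 28/5 23/5 3
  6 28/5 4 4
  20/3 5 21/4 4
After step 2:
  223/36 1331/240 1051/240 61/18
  733/120 561/100 217/50 107/30
  743/120 131/25 469/100 15/4
  53/9 1351/240 73/16 53/12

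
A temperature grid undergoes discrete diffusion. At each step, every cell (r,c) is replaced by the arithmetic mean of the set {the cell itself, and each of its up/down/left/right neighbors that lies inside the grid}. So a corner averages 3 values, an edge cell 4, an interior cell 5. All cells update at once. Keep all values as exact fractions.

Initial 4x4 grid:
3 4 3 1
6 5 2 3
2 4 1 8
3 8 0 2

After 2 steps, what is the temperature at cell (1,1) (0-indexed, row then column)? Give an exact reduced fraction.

Step 1: cell (1,1) = 21/5
Step 2: cell (1,1) = 15/4
Full grid after step 2:
  145/36 887/240 683/240 25/9
  977/240 15/4 16/5 91/30
  193/48 187/50 321/100 10/3
  71/18 89/24 77/24 115/36

Answer: 15/4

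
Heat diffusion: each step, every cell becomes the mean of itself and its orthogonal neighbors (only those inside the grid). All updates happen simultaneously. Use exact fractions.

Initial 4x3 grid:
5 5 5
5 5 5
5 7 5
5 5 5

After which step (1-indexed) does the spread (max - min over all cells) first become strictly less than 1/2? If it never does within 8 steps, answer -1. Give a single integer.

Step 1: max=11/2, min=5, spread=1/2
Step 2: max=273/50, min=5, spread=23/50
  -> spread < 1/2 first at step 2
Step 3: max=12811/2400, min=1013/200, spread=131/480
Step 4: max=114551/21600, min=18391/3600, spread=841/4320
Step 5: max=45742051/8640000, min=3693373/720000, spread=56863/345600
Step 6: max=410334341/77760000, min=33389543/6480000, spread=386393/3110400
Step 7: max=163913723131/31104000000, min=13380358813/2592000000, spread=26795339/248832000
Step 8: max=9815015714129/1866240000000, min=804686149667/155520000000, spread=254051069/2985984000

Answer: 2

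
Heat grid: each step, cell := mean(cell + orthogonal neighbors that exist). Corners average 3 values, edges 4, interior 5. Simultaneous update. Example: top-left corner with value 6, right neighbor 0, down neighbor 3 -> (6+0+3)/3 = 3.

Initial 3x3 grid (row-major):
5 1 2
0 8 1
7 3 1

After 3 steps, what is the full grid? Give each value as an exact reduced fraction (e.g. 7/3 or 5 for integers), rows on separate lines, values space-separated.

After step 1:
  2 4 4/3
  5 13/5 3
  10/3 19/4 5/3
After step 2:
  11/3 149/60 25/9
  97/30 387/100 43/20
  157/36 247/80 113/36
After step 3:
  563/180 5759/1800 667/270
  6809/1800 17789/6000 3581/1200
  7691/2160 5783/1600 6031/2160

Answer: 563/180 5759/1800 667/270
6809/1800 17789/6000 3581/1200
7691/2160 5783/1600 6031/2160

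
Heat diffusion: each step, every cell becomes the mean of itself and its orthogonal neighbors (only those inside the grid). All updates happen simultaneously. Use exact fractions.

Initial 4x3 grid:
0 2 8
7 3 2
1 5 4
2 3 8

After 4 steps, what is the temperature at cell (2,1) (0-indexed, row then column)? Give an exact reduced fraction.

Answer: 45737/12000

Derivation:
Step 1: cell (2,1) = 16/5
Step 2: cell (2,1) = 4
Step 3: cell (2,1) = 367/100
Step 4: cell (2,1) = 45737/12000
Full grid after step 4:
  3169/960 205549/57600 32381/8640
  8141/2400 86099/24000 889/225
  24481/7200 45737/12000 1617/400
  15431/4320 109519/28800 6007/1440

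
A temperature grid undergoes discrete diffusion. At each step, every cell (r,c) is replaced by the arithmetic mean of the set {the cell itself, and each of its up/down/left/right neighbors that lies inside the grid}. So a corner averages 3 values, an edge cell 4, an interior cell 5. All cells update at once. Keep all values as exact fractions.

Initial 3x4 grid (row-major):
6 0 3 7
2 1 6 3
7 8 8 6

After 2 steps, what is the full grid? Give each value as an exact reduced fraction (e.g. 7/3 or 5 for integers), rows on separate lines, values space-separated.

Answer: 55/18 377/120 451/120 83/18
59/15 201/50 241/50 197/40
47/9 331/60 343/60 109/18

Derivation:
After step 1:
  8/3 5/2 4 13/3
  4 17/5 21/5 11/2
  17/3 6 7 17/3
After step 2:
  55/18 377/120 451/120 83/18
  59/15 201/50 241/50 197/40
  47/9 331/60 343/60 109/18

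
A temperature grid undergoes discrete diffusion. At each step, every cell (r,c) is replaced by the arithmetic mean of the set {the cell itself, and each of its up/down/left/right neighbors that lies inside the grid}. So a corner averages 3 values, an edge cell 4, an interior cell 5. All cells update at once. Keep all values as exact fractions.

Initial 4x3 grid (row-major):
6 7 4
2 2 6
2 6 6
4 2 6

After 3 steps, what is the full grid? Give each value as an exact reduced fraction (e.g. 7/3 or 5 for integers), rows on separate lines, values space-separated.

Answer: 3187/720 65939/14400 10921/2160
4667/1200 27301/6000 17051/3600
13691/3600 12163/3000 17441/3600
1909/540 30437/7200 2449/540

Derivation:
After step 1:
  5 19/4 17/3
  3 23/5 9/2
  7/2 18/5 6
  8/3 9/2 14/3
After step 2:
  17/4 1201/240 179/36
  161/40 409/100 623/120
  383/120 111/25 563/120
  32/9 463/120 91/18
After step 3:
  3187/720 65939/14400 10921/2160
  4667/1200 27301/6000 17051/3600
  13691/3600 12163/3000 17441/3600
  1909/540 30437/7200 2449/540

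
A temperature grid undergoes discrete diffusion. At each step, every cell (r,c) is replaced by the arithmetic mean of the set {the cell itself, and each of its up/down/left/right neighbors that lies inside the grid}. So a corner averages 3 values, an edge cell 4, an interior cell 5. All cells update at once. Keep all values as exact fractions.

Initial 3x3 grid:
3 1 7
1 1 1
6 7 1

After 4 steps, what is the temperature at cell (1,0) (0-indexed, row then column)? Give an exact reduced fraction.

Step 1: cell (1,0) = 11/4
Step 2: cell (1,0) = 677/240
Step 3: cell (1,0) = 42679/14400
Step 4: cell (1,0) = 2528813/864000
Full grid after step 4:
  354389/129600 289961/108000 58819/21600
  2528813/864000 131207/45000 45647/16000
  206107/64800 2694313/864000 132113/43200

Answer: 2528813/864000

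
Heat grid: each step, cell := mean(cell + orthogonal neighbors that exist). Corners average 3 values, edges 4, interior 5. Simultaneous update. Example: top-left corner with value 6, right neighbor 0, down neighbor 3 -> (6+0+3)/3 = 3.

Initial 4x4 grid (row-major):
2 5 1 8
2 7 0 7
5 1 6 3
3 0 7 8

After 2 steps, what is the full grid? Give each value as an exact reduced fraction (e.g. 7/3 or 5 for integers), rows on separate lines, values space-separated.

Answer: 43/12 53/16 1007/240 40/9
51/16 15/4 93/25 601/120
793/240 157/50 453/100 199/40
49/18 217/60 87/20 23/4

Derivation:
After step 1:
  3 15/4 7/2 16/3
  4 3 21/5 9/2
  11/4 19/5 17/5 6
  8/3 11/4 21/4 6
After step 2:
  43/12 53/16 1007/240 40/9
  51/16 15/4 93/25 601/120
  793/240 157/50 453/100 199/40
  49/18 217/60 87/20 23/4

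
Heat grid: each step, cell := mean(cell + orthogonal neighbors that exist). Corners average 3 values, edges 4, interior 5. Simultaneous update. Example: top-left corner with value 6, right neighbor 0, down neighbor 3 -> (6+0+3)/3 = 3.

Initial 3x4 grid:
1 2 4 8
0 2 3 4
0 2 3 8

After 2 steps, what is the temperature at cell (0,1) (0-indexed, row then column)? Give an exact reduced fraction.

Step 1: cell (0,1) = 9/4
Step 2: cell (0,1) = 93/40
Full grid after step 2:
  4/3 93/40 451/120 46/9
  253/240 39/20 19/5 1157/240
  19/18 493/240 279/80 59/12

Answer: 93/40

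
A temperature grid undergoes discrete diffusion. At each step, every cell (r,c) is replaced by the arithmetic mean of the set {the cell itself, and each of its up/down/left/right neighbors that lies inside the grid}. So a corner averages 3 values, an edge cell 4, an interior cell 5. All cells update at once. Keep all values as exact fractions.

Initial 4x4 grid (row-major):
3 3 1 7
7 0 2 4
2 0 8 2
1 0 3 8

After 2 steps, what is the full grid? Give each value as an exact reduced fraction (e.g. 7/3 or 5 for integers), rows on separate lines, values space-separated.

Answer: 109/36 44/15 3 11/3
367/120 243/100 77/25 65/16
17/8 109/50 73/20 199/48
3/2 35/16 157/48 175/36

Derivation:
After step 1:
  13/3 7/4 13/4 4
  3 12/5 3 15/4
  5/2 2 3 11/2
  1 1 19/4 13/3
After step 2:
  109/36 44/15 3 11/3
  367/120 243/100 77/25 65/16
  17/8 109/50 73/20 199/48
  3/2 35/16 157/48 175/36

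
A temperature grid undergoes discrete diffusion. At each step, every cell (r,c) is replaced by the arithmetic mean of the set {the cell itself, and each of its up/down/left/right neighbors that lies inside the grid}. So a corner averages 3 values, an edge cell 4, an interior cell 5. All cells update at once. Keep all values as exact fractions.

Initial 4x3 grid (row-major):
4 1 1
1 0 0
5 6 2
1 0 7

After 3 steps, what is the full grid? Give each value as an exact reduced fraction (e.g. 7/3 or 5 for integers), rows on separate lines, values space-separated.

After step 1:
  2 3/2 2/3
  5/2 8/5 3/4
  13/4 13/5 15/4
  2 7/2 3
After step 2:
  2 173/120 35/36
  187/80 179/100 203/120
  207/80 147/50 101/40
  35/12 111/40 41/12
After step 3:
  1387/720 11167/7200 739/540
  1743/800 12241/6000 6281/3600
  6469/2400 5047/2000 793/300
  1987/720 7229/2400 523/180

Answer: 1387/720 11167/7200 739/540
1743/800 12241/6000 6281/3600
6469/2400 5047/2000 793/300
1987/720 7229/2400 523/180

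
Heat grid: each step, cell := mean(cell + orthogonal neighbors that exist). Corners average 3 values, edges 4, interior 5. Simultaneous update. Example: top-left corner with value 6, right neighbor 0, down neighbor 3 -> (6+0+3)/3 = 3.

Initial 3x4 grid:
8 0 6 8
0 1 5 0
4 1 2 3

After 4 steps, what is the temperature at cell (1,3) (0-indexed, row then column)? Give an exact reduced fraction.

Answer: 713369/216000

Derivation:
Step 1: cell (1,3) = 4
Step 2: cell (1,3) = 197/60
Step 3: cell (1,3) = 12331/3600
Step 4: cell (1,3) = 713369/216000
Full grid after step 4:
  376799/129600 335597/108000 375917/108000 14887/4050
  2217491/864000 997159/360000 552917/180000 713369/216000
  305549/129600 520819/216000 578959/216000 189517/64800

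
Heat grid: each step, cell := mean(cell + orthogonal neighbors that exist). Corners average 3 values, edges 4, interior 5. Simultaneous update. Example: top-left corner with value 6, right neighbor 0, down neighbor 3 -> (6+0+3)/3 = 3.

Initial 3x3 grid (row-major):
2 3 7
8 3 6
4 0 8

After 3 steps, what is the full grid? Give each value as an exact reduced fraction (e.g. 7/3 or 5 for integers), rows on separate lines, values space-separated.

Answer: 227/54 12847/2880 2071/432
11957/2880 5269/1200 1151/240
49/12 12427/2880 2003/432

Derivation:
After step 1:
  13/3 15/4 16/3
  17/4 4 6
  4 15/4 14/3
After step 2:
  37/9 209/48 181/36
  199/48 87/20 5
  4 197/48 173/36
After step 3:
  227/54 12847/2880 2071/432
  11957/2880 5269/1200 1151/240
  49/12 12427/2880 2003/432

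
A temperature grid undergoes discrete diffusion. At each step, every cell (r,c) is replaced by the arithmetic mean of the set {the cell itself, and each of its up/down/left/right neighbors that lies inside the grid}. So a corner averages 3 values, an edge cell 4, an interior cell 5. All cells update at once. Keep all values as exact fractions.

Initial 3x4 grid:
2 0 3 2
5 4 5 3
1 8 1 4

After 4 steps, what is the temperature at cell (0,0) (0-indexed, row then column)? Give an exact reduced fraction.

Answer: 196781/64800

Derivation:
Step 1: cell (0,0) = 7/3
Step 2: cell (0,0) = 91/36
Step 3: cell (0,0) = 6479/2160
Step 4: cell (0,0) = 196781/64800
Full grid after step 4:
  196781/64800 667667/216000 642247/216000 98573/32400
  3417/1000 198257/60000 150599/45000 1367929/432000
  116903/32400 399521/108000 376811/108000 223321/64800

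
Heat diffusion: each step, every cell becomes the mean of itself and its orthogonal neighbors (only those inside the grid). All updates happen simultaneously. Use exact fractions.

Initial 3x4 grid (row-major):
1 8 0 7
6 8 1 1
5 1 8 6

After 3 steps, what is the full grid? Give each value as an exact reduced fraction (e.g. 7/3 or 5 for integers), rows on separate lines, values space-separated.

After step 1:
  5 17/4 4 8/3
  5 24/5 18/5 15/4
  4 11/2 4 5
After step 2:
  19/4 361/80 871/240 125/36
  47/10 463/100 403/100 901/240
  29/6 183/40 181/40 17/4
After step 3:
  1117/240 10513/2400 28159/7200 977/270
  2837/600 8979/2000 12341/3000 55823/14400
  1693/360 5569/1200 869/200 3007/720

Answer: 1117/240 10513/2400 28159/7200 977/270
2837/600 8979/2000 12341/3000 55823/14400
1693/360 5569/1200 869/200 3007/720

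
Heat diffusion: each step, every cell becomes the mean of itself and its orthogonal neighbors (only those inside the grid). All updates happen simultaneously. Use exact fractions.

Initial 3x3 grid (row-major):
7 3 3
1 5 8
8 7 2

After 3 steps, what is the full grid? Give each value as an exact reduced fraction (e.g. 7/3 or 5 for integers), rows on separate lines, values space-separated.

Answer: 9823/2160 33023/7200 2497/540
23407/4800 29177/6000 35273/7200
11123/2160 12491/2400 1391/270

Derivation:
After step 1:
  11/3 9/2 14/3
  21/4 24/5 9/2
  16/3 11/2 17/3
After step 2:
  161/36 529/120 41/9
  381/80 491/100 589/120
  193/36 213/40 47/9
After step 3:
  9823/2160 33023/7200 2497/540
  23407/4800 29177/6000 35273/7200
  11123/2160 12491/2400 1391/270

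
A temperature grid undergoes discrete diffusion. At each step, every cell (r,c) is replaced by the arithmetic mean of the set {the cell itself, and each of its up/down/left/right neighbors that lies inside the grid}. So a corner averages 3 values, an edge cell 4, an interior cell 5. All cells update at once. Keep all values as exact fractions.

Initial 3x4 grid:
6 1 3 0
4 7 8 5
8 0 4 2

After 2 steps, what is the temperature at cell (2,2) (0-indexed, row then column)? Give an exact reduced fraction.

Step 1: cell (2,2) = 7/2
Step 2: cell (2,2) = 1039/240
Full grid after step 2:
  85/18 179/48 919/240 113/36
  215/48 493/100 393/100 929/240
  5 65/16 1039/240 131/36

Answer: 1039/240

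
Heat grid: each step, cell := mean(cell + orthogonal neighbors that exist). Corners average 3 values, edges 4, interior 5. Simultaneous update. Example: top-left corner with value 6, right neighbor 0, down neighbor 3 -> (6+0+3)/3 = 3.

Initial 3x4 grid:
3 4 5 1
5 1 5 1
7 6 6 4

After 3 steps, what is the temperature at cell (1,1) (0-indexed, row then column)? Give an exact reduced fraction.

Answer: 8553/2000

Derivation:
Step 1: cell (1,1) = 21/5
Step 2: cell (1,1) = 401/100
Step 3: cell (1,1) = 8553/2000
Full grid after step 3:
  121/30 2219/600 12499/3600 6671/2160
  1731/400 8553/2000 931/250 16597/4800
  391/80 11101/2400 31123/7200 511/135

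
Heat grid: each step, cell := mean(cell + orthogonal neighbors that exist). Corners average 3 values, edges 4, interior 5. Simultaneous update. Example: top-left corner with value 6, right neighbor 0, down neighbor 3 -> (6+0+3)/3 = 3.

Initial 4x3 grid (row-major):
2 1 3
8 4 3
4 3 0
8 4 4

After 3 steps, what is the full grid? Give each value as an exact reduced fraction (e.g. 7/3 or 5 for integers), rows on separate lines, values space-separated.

After step 1:
  11/3 5/2 7/3
  9/2 19/5 5/2
  23/4 3 5/2
  16/3 19/4 8/3
After step 2:
  32/9 123/40 22/9
  1063/240 163/50 167/60
  223/48 99/25 8/3
  95/18 63/16 119/36
After step 3:
  7963/2160 2467/800 2989/1080
  28603/7200 7003/2000 10039/3600
  32963/7200 1847/500 2861/900
  499/108 19777/4800 1427/432

Answer: 7963/2160 2467/800 2989/1080
28603/7200 7003/2000 10039/3600
32963/7200 1847/500 2861/900
499/108 19777/4800 1427/432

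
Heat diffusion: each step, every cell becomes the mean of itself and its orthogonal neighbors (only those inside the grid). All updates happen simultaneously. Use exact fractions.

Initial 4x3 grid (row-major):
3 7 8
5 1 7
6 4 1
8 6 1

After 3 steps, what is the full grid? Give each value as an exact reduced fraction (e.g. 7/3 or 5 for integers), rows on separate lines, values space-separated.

After step 1:
  5 19/4 22/3
  15/4 24/5 17/4
  23/4 18/5 13/4
  20/3 19/4 8/3
After step 2:
  9/2 1313/240 49/9
  193/40 423/100 589/120
  593/120 443/100 413/120
  103/18 1061/240 32/9
After step 3:
  3551/720 70723/14400 11393/2160
  5549/1200 28637/6000 8111/1800
  17927/3600 25757/6000 7351/1800
  10861/2160 65263/14400 8221/2160

Answer: 3551/720 70723/14400 11393/2160
5549/1200 28637/6000 8111/1800
17927/3600 25757/6000 7351/1800
10861/2160 65263/14400 8221/2160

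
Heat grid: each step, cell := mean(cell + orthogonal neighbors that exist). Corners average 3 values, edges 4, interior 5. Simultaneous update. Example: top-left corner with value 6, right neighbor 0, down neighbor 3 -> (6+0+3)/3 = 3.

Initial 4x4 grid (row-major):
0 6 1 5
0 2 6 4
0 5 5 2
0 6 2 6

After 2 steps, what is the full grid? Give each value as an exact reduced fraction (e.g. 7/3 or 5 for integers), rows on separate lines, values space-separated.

After step 1:
  2 9/4 9/2 10/3
  1/2 19/5 18/5 17/4
  5/4 18/5 4 17/4
  2 13/4 19/4 10/3
After step 2:
  19/12 251/80 821/240 145/36
  151/80 11/4 403/100 463/120
  147/80 159/50 101/25 95/24
  13/6 17/5 23/6 37/9

Answer: 19/12 251/80 821/240 145/36
151/80 11/4 403/100 463/120
147/80 159/50 101/25 95/24
13/6 17/5 23/6 37/9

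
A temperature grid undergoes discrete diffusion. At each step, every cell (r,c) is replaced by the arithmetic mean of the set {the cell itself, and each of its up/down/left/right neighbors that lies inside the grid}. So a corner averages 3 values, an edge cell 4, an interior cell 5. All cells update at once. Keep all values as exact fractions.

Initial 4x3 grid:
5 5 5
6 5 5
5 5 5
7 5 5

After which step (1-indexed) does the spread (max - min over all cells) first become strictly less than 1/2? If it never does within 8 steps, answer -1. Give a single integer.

Step 1: max=23/4, min=5, spread=3/4
Step 2: max=203/36, min=5, spread=23/36
Step 3: max=1177/216, min=1007/200, spread=559/1350
  -> spread < 1/2 first at step 3
Step 4: max=350527/64800, min=27361/5400, spread=4439/12960
Step 5: max=20792333/3888000, min=551443/108000, spread=188077/777600
Step 6: max=1241445727/233280000, min=12448237/2430000, spread=1856599/9331200
Step 7: max=74108696693/13996800000, min=3000429757/583200000, spread=83935301/559872000
Step 8: max=4433159654287/839808000000, min=60166869221/11664000000, spread=809160563/6718464000

Answer: 3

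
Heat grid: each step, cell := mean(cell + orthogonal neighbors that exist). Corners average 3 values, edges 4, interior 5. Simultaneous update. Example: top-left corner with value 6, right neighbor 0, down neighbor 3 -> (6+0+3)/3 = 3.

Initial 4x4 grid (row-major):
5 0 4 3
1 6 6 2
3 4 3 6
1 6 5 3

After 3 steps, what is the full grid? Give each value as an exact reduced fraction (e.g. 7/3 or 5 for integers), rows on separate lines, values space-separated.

After step 1:
  2 15/4 13/4 3
  15/4 17/5 21/5 17/4
  9/4 22/5 24/5 7/2
  10/3 4 17/4 14/3
After step 2:
  19/6 31/10 71/20 7/2
  57/20 39/10 199/50 299/80
  103/30 377/100 423/100 1033/240
  115/36 959/240 1063/240 149/36
After step 3:
  547/180 823/240 1413/400 863/240
  267/80 88/25 7759/2000 9313/2400
  11923/3600 4639/1200 3107/750 29539/7200
  7649/2160 27701/7200 30229/7200 2317/540

Answer: 547/180 823/240 1413/400 863/240
267/80 88/25 7759/2000 9313/2400
11923/3600 4639/1200 3107/750 29539/7200
7649/2160 27701/7200 30229/7200 2317/540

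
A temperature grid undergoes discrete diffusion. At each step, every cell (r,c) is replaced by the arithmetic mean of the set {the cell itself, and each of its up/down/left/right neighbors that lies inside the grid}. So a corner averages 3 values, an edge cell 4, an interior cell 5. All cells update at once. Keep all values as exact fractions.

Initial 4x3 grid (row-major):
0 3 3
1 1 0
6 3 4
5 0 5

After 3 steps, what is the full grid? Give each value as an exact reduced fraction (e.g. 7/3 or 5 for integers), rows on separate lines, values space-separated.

Answer: 1993/1080 26323/14400 153/80
16109/7200 6541/3000 2639/1200
20989/7200 4153/1500 811/300
881/270 45713/14400 239/80

Derivation:
After step 1:
  4/3 7/4 2
  2 8/5 2
  15/4 14/5 3
  11/3 13/4 3
After step 2:
  61/36 401/240 23/12
  521/240 203/100 43/20
  733/240 72/25 27/10
  32/9 763/240 37/12
After step 3:
  1993/1080 26323/14400 153/80
  16109/7200 6541/3000 2639/1200
  20989/7200 4153/1500 811/300
  881/270 45713/14400 239/80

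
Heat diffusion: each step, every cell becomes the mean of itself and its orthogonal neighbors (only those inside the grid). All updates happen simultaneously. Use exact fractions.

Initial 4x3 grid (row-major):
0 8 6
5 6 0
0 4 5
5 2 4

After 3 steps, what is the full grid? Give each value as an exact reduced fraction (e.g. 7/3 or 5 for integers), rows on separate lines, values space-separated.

Answer: 8981/2160 1039/240 4853/1080
1067/288 1627/400 593/144
4927/1440 141/40 679/180
853/270 1099/320 7549/2160

Derivation:
After step 1:
  13/3 5 14/3
  11/4 23/5 17/4
  7/2 17/5 13/4
  7/3 15/4 11/3
After step 2:
  145/36 93/20 167/36
  911/240 4 503/120
  719/240 37/10 437/120
  115/36 263/80 32/9
After step 3:
  8981/2160 1039/240 4853/1080
  1067/288 1627/400 593/144
  4927/1440 141/40 679/180
  853/270 1099/320 7549/2160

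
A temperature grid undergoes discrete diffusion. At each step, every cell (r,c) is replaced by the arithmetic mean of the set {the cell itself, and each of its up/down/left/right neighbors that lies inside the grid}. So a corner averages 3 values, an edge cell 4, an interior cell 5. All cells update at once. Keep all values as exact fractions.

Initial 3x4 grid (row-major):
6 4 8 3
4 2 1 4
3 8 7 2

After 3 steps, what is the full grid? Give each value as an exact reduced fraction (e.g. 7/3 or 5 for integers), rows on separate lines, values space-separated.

Answer: 9463/2160 8023/1800 104/25 1499/360
63899/14400 25771/6000 3217/750 27917/7200
359/80 679/150 3769/900 2231/540

Derivation:
After step 1:
  14/3 5 4 5
  15/4 19/5 22/5 5/2
  5 5 9/2 13/3
After step 2:
  161/36 131/30 23/5 23/6
  1033/240 439/100 96/25 487/120
  55/12 183/40 547/120 34/9
After step 3:
  9463/2160 8023/1800 104/25 1499/360
  63899/14400 25771/6000 3217/750 27917/7200
  359/80 679/150 3769/900 2231/540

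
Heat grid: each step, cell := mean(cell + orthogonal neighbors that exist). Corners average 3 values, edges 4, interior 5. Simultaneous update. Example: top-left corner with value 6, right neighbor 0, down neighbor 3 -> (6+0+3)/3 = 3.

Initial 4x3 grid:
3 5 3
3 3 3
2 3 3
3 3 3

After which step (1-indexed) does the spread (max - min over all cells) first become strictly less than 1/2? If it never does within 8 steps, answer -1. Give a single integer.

Step 1: max=11/3, min=8/3, spread=1
Step 2: max=427/120, min=329/120, spread=49/60
Step 3: max=3677/1080, min=3029/1080, spread=3/5
Step 4: max=1434763/432000, min=93311/32400, spread=571849/1296000
  -> spread < 1/2 first at step 4
Step 5: max=12747233/3888000, min=2821097/972000, spread=97523/259200
Step 6: max=754494007/233280000, min=85799129/29160000, spread=302671/1036800
Step 7: max=44940357413/13996800000, min=5186756311/1749600000, spread=45950759/186624000
Step 8: max=2675915355967/839808000000, min=313683705449/104976000000, spread=443855233/2239488000

Answer: 4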